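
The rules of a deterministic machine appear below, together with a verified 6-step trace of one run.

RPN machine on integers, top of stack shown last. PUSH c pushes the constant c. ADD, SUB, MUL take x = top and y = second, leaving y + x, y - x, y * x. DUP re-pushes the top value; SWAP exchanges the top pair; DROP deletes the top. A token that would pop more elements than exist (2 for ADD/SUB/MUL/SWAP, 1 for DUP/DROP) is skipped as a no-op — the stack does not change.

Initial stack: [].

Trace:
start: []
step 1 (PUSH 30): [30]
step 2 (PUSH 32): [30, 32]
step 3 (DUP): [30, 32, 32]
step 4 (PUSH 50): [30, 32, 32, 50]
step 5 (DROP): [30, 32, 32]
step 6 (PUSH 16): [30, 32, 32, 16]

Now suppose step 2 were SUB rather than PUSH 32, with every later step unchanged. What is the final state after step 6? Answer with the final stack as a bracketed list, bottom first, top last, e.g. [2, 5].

(re-executing from step 2 with the substitution; state before step 2: [30])
step 2 (SUB): [30]
step 3 (DUP): [30, 30]
step 4 (PUSH 50): [30, 30, 50]
step 5 (DROP): [30, 30]
step 6 (PUSH 16): [30, 30, 16]

[30, 30, 16]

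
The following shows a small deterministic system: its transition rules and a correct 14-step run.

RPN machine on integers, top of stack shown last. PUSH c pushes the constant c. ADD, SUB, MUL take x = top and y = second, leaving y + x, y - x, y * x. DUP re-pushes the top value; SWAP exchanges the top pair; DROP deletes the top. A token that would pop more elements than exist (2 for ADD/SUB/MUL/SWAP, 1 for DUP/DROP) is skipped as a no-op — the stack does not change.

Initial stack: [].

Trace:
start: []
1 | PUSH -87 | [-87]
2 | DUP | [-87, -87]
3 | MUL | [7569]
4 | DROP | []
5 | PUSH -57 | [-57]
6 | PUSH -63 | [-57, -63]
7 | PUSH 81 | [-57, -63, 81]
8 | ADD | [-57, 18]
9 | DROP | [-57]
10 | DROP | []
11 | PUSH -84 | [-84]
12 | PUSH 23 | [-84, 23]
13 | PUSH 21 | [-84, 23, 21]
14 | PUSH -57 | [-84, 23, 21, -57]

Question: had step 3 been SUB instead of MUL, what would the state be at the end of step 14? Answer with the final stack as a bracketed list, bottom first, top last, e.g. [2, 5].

[-84, 23, 21, -57]

(re-executing from step 3 with the substitution; state before step 3: [-87, -87])
3 | SUB | [0]
4 | DROP | []
5 | PUSH -57 | [-57]
6 | PUSH -63 | [-57, -63]
7 | PUSH 81 | [-57, -63, 81]
8 | ADD | [-57, 18]
9 | DROP | [-57]
10 | DROP | []
11 | PUSH -84 | [-84]
12 | PUSH 23 | [-84, 23]
13 | PUSH 21 | [-84, 23, 21]
14 | PUSH -57 | [-84, 23, 21, -57]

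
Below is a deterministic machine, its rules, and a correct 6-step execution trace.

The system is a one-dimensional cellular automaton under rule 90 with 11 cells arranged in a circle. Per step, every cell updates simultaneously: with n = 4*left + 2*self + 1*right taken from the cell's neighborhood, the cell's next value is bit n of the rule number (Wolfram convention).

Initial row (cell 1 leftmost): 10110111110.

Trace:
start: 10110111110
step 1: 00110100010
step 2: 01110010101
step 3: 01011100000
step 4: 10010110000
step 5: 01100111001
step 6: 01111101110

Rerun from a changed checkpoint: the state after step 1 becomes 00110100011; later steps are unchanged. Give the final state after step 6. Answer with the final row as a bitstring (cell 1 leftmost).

01010000110

state after step 1 := 00110100011
step 2: 11110010111
step 3: 00011100100
step 4: 00110111010
step 5: 01110101001
step 6: 01010000110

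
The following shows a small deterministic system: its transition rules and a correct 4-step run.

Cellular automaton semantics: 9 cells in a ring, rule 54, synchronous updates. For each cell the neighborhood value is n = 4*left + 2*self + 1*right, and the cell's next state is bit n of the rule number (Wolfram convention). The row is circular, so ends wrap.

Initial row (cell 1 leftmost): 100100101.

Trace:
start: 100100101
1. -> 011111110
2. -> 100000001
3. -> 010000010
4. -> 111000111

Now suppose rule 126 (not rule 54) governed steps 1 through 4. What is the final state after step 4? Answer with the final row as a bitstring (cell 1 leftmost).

(re-executing steps 1..4 under rule 126; state before step 1: 100100101)
1. -> 111111111
2. -> 000000000
3. -> 000000000
4. -> 000000000

000000000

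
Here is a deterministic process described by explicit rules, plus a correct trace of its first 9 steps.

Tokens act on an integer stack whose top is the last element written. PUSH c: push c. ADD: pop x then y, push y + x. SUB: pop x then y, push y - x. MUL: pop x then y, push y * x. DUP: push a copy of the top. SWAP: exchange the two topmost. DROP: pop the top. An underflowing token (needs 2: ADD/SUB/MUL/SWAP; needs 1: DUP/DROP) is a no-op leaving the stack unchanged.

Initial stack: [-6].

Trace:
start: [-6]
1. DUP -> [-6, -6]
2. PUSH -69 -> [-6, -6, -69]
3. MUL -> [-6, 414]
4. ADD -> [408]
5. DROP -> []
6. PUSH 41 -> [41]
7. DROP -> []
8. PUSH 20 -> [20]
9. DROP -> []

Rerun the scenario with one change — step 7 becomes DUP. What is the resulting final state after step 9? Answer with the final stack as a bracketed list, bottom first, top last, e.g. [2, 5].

(re-executing from step 7 with the substitution; state before step 7: [41])
7. DUP -> [41, 41]
8. PUSH 20 -> [41, 41, 20]
9. DROP -> [41, 41]

[41, 41]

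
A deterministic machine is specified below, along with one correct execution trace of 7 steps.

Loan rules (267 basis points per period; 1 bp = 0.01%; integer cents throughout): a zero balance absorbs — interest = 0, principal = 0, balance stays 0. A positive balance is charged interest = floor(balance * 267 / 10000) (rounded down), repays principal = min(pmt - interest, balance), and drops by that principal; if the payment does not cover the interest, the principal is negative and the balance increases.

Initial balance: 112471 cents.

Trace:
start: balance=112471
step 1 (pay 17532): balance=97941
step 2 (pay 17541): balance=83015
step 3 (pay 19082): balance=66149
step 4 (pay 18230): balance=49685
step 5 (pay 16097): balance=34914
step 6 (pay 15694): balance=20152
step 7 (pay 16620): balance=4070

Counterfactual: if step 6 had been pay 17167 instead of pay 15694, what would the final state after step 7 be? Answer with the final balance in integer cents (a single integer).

2557

(re-executing from step 6 with the substitution; state before step 6: balance=34914)
step 6 (pay 17167): balance=18679
step 7 (pay 16620): balance=2557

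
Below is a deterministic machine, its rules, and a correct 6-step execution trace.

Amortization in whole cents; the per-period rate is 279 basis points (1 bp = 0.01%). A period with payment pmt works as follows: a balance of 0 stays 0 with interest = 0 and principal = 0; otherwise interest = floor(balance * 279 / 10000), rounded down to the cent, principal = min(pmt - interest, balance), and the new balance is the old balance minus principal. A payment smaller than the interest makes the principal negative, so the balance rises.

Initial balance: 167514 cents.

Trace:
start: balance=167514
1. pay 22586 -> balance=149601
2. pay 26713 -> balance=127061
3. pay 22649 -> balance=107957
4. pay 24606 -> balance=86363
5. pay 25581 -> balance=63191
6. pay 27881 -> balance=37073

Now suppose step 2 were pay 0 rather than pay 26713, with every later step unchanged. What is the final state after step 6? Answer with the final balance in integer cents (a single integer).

66893

(re-executing from step 2 with the substitution; state before step 2: balance=149601)
2. pay 0 -> balance=153774
3. pay 22649 -> balance=135415
4. pay 24606 -> balance=114587
5. pay 25581 -> balance=92202
6. pay 27881 -> balance=66893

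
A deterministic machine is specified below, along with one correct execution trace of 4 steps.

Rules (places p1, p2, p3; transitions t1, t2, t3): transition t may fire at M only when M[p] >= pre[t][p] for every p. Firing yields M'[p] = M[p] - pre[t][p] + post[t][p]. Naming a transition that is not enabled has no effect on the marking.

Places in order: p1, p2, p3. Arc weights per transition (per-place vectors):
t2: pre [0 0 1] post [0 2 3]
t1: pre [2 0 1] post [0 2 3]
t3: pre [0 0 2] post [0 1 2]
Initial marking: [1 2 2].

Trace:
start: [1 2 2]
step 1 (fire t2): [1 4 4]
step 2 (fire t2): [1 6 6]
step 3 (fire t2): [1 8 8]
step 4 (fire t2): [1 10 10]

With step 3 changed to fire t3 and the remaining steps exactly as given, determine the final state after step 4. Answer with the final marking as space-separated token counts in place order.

(re-executing from step 3 with the substitution; state before step 3: [1 6 6])
step 3 (fire t3): [1 7 6]
step 4 (fire t2): [1 9 8]

1 9 8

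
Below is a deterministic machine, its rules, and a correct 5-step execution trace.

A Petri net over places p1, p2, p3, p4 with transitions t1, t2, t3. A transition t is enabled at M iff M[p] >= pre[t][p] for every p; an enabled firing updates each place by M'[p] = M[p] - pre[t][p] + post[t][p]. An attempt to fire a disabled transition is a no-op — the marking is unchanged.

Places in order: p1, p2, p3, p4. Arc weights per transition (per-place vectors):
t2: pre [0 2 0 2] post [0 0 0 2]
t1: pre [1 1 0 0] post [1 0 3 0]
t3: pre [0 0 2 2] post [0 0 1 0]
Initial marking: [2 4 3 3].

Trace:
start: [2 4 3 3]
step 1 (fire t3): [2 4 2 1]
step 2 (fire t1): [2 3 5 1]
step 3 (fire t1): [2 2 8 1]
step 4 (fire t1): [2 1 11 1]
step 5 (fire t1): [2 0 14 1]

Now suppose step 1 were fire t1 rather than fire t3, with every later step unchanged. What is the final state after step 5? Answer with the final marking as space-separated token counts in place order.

2 0 15 3

(re-executing from step 1 with the substitution; state before step 1: [2 4 3 3])
step 1 (fire t1): [2 3 6 3]
step 2 (fire t1): [2 2 9 3]
step 3 (fire t1): [2 1 12 3]
step 4 (fire t1): [2 0 15 3]
step 5 (fire t1): [2 0 15 3]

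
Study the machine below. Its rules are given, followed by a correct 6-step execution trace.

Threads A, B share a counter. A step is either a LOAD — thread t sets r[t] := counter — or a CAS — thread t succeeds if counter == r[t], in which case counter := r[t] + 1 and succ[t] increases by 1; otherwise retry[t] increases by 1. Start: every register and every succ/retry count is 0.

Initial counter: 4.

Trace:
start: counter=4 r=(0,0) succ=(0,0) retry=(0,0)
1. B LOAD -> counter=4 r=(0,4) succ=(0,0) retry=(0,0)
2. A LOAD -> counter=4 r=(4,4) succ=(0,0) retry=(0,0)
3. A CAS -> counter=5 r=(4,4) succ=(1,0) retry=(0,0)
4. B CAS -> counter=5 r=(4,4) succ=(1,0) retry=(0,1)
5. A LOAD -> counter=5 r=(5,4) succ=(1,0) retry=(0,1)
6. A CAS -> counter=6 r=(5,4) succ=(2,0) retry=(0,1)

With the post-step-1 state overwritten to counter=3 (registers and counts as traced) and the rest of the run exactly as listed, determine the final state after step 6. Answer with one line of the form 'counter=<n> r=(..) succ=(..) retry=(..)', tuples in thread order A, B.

state after step 1 := counter=3 r=(0,4) succ=(0,0) retry=(0,0)
2. A LOAD -> counter=3 r=(3,4) succ=(0,0) retry=(0,0)
3. A CAS -> counter=4 r=(3,4) succ=(1,0) retry=(0,0)
4. B CAS -> counter=5 r=(3,4) succ=(1,1) retry=(0,0)
5. A LOAD -> counter=5 r=(5,4) succ=(1,1) retry=(0,0)
6. A CAS -> counter=6 r=(5,4) succ=(2,1) retry=(0,0)

counter=6 r=(5,4) succ=(2,1) retry=(0,0)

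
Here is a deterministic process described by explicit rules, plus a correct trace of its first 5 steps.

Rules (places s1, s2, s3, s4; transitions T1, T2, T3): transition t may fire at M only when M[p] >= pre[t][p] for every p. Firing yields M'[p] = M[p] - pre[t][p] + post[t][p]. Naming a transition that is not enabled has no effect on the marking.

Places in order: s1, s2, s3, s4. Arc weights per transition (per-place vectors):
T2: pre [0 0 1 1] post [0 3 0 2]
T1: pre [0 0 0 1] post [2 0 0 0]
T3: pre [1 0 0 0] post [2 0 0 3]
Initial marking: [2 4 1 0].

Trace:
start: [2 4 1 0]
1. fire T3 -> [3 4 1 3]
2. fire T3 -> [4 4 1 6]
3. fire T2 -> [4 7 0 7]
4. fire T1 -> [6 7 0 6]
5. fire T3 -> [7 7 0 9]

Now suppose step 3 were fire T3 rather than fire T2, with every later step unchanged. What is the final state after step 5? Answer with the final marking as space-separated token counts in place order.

8 4 1 11

(re-executing from step 3 with the substitution; state before step 3: [4 4 1 6])
3. fire T3 -> [5 4 1 9]
4. fire T1 -> [7 4 1 8]
5. fire T3 -> [8 4 1 11]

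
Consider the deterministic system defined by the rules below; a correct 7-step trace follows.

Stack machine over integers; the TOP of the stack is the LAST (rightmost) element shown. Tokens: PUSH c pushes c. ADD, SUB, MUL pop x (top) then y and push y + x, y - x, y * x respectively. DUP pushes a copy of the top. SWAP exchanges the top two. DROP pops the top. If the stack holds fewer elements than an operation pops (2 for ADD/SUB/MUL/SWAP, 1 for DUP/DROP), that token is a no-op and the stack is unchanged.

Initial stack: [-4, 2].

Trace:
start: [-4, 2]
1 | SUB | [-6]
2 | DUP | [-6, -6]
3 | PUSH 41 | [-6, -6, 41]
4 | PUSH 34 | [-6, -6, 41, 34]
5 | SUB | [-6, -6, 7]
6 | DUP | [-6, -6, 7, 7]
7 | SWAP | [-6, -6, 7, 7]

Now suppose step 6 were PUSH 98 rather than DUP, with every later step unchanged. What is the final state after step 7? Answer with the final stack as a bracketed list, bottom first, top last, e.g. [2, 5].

[-6, -6, 98, 7]

(re-executing from step 6 with the substitution; state before step 6: [-6, -6, 7])
6 | PUSH 98 | [-6, -6, 7, 98]
7 | SWAP | [-6, -6, 98, 7]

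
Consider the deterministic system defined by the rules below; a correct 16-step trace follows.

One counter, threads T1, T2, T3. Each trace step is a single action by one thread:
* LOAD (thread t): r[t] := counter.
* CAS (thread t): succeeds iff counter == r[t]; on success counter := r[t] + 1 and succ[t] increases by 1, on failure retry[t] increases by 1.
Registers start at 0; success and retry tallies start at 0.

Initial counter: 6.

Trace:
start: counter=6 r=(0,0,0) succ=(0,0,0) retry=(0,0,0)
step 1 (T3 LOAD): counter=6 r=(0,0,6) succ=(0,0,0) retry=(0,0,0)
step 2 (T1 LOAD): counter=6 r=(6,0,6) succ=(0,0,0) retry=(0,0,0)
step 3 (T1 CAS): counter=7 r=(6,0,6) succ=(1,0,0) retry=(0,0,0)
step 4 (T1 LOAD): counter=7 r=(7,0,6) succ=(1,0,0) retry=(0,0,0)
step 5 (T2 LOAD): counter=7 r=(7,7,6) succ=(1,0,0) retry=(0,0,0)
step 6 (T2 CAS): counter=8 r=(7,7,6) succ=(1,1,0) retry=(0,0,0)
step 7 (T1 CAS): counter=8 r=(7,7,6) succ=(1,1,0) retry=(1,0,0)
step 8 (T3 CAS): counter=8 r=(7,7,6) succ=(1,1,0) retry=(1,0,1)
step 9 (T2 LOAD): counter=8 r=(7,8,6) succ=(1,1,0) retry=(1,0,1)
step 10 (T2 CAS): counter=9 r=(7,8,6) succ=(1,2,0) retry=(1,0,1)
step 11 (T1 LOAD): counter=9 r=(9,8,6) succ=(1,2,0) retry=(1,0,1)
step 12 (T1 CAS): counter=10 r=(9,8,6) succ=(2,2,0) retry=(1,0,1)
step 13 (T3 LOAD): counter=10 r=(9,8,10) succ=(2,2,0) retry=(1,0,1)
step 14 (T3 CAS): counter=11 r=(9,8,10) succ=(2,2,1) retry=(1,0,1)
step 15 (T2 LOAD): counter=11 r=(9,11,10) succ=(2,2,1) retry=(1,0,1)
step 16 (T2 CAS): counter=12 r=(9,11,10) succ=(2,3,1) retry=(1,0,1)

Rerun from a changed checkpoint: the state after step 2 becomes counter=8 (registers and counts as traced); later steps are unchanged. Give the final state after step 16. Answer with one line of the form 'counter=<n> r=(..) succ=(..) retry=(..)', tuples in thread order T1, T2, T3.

state after step 2 := counter=8 r=(6,0,6) succ=(0,0,0) retry=(0,0,0)
step 3 (T1 CAS): counter=8 r=(6,0,6) succ=(0,0,0) retry=(1,0,0)
step 4 (T1 LOAD): counter=8 r=(8,0,6) succ=(0,0,0) retry=(1,0,0)
step 5 (T2 LOAD): counter=8 r=(8,8,6) succ=(0,0,0) retry=(1,0,0)
step 6 (T2 CAS): counter=9 r=(8,8,6) succ=(0,1,0) retry=(1,0,0)
step 7 (T1 CAS): counter=9 r=(8,8,6) succ=(0,1,0) retry=(2,0,0)
step 8 (T3 CAS): counter=9 r=(8,8,6) succ=(0,1,0) retry=(2,0,1)
step 9 (T2 LOAD): counter=9 r=(8,9,6) succ=(0,1,0) retry=(2,0,1)
step 10 (T2 CAS): counter=10 r=(8,9,6) succ=(0,2,0) retry=(2,0,1)
step 11 (T1 LOAD): counter=10 r=(10,9,6) succ=(0,2,0) retry=(2,0,1)
step 12 (T1 CAS): counter=11 r=(10,9,6) succ=(1,2,0) retry=(2,0,1)
step 13 (T3 LOAD): counter=11 r=(10,9,11) succ=(1,2,0) retry=(2,0,1)
step 14 (T3 CAS): counter=12 r=(10,9,11) succ=(1,2,1) retry=(2,0,1)
step 15 (T2 LOAD): counter=12 r=(10,12,11) succ=(1,2,1) retry=(2,0,1)
step 16 (T2 CAS): counter=13 r=(10,12,11) succ=(1,3,1) retry=(2,0,1)

counter=13 r=(10,12,11) succ=(1,3,1) retry=(2,0,1)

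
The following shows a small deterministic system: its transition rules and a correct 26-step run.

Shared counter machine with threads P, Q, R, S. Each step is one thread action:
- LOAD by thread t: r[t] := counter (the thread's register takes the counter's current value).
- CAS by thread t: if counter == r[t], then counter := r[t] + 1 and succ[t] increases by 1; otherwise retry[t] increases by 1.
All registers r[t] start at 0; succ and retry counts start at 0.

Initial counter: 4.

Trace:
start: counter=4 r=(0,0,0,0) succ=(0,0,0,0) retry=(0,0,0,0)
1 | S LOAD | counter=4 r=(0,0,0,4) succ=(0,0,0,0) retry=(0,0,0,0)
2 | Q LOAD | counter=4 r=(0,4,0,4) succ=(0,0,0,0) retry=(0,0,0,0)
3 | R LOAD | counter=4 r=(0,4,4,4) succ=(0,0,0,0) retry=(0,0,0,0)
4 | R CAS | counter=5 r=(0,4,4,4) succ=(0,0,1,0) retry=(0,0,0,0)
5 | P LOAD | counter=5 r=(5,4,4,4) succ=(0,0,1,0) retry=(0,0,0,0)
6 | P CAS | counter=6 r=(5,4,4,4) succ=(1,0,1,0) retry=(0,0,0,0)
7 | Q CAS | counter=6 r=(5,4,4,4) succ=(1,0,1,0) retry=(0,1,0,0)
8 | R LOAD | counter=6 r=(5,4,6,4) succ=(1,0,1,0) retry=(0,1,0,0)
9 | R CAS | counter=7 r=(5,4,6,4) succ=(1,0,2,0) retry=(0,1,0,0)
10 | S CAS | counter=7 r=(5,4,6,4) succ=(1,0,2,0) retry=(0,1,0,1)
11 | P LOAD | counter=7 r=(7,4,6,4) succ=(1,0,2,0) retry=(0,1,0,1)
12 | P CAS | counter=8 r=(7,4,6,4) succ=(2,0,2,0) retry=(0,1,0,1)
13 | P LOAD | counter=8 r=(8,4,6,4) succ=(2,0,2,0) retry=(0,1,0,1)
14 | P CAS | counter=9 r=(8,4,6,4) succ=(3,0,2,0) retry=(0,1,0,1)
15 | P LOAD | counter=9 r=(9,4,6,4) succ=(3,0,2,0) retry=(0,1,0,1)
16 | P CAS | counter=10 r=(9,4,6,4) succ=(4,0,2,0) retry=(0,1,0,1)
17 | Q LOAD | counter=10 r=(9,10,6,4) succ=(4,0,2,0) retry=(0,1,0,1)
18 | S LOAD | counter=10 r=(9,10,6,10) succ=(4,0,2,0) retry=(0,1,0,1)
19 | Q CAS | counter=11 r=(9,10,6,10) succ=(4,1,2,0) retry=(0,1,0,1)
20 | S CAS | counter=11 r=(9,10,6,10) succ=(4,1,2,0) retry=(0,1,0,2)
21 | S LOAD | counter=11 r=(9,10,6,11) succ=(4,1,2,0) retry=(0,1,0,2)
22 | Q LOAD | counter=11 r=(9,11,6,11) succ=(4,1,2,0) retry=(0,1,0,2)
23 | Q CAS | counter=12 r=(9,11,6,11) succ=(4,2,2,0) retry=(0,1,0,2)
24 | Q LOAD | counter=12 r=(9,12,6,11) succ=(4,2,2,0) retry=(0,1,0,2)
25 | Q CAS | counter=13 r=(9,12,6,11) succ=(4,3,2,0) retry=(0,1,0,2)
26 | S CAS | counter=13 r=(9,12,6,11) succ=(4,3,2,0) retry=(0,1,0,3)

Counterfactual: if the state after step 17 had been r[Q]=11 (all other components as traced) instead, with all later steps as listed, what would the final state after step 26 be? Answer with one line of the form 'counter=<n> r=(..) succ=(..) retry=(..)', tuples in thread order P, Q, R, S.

state after step 17 := counter=10 r=(9,11,6,4) succ=(4,0,2,0) retry=(0,1,0,1)
18 | S LOAD | counter=10 r=(9,11,6,10) succ=(4,0,2,0) retry=(0,1,0,1)
19 | Q CAS | counter=10 r=(9,11,6,10) succ=(4,0,2,0) retry=(0,2,0,1)
20 | S CAS | counter=11 r=(9,11,6,10) succ=(4,0,2,1) retry=(0,2,0,1)
21 | S LOAD | counter=11 r=(9,11,6,11) succ=(4,0,2,1) retry=(0,2,0,1)
22 | Q LOAD | counter=11 r=(9,11,6,11) succ=(4,0,2,1) retry=(0,2,0,1)
23 | Q CAS | counter=12 r=(9,11,6,11) succ=(4,1,2,1) retry=(0,2,0,1)
24 | Q LOAD | counter=12 r=(9,12,6,11) succ=(4,1,2,1) retry=(0,2,0,1)
25 | Q CAS | counter=13 r=(9,12,6,11) succ=(4,2,2,1) retry=(0,2,0,1)
26 | S CAS | counter=13 r=(9,12,6,11) succ=(4,2,2,1) retry=(0,2,0,2)

counter=13 r=(9,12,6,11) succ=(4,2,2,1) retry=(0,2,0,2)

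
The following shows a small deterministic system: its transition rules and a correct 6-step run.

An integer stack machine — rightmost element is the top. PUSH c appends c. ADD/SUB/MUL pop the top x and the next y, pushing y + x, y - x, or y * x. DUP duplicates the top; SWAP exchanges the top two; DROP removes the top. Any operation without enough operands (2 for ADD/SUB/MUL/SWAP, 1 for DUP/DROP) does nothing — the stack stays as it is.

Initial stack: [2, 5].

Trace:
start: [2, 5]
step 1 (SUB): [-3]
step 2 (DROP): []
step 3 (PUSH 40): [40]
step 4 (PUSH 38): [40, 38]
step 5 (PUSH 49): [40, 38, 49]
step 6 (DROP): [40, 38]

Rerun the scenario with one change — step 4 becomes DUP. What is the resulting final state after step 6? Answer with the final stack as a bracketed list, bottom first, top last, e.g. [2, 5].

(re-executing from step 4 with the substitution; state before step 4: [40])
step 4 (DUP): [40, 40]
step 5 (PUSH 49): [40, 40, 49]
step 6 (DROP): [40, 40]

[40, 40]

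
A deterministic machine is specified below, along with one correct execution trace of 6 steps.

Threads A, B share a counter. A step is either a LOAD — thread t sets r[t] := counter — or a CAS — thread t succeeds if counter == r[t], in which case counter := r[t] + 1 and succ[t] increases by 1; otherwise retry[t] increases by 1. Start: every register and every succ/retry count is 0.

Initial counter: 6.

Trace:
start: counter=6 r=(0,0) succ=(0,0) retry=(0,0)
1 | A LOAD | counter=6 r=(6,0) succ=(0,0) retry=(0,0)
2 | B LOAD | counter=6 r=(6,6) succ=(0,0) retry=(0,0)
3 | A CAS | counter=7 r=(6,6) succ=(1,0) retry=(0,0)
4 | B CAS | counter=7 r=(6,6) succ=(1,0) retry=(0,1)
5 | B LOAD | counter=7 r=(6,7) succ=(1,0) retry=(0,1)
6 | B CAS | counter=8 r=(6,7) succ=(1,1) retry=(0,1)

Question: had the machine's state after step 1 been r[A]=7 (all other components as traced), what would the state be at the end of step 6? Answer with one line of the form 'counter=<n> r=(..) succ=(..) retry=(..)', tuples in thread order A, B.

state after step 1 := counter=6 r=(7,0) succ=(0,0) retry=(0,0)
2 | B LOAD | counter=6 r=(7,6) succ=(0,0) retry=(0,0)
3 | A CAS | counter=6 r=(7,6) succ=(0,0) retry=(1,0)
4 | B CAS | counter=7 r=(7,6) succ=(0,1) retry=(1,0)
5 | B LOAD | counter=7 r=(7,7) succ=(0,1) retry=(1,0)
6 | B CAS | counter=8 r=(7,7) succ=(0,2) retry=(1,0)

counter=8 r=(7,7) succ=(0,2) retry=(1,0)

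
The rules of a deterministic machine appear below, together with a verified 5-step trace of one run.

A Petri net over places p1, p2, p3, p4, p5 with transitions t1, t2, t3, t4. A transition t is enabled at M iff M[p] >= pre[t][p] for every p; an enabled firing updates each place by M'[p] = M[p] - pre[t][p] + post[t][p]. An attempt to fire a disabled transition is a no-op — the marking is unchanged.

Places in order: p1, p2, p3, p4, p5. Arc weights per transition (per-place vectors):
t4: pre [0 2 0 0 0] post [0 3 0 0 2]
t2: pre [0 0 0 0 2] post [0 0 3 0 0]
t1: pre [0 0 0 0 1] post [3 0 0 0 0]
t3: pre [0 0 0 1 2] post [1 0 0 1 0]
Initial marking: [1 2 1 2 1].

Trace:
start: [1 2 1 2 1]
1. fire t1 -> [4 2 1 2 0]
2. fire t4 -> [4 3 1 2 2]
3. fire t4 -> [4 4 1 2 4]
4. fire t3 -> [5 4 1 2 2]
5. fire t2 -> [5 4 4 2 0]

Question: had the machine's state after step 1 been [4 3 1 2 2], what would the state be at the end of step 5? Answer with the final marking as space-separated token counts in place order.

5 5 4 2 2

state after step 1 := [4 3 1 2 2]
2. fire t4 -> [4 4 1 2 4]
3. fire t4 -> [4 5 1 2 6]
4. fire t3 -> [5 5 1 2 4]
5. fire t2 -> [5 5 4 2 2]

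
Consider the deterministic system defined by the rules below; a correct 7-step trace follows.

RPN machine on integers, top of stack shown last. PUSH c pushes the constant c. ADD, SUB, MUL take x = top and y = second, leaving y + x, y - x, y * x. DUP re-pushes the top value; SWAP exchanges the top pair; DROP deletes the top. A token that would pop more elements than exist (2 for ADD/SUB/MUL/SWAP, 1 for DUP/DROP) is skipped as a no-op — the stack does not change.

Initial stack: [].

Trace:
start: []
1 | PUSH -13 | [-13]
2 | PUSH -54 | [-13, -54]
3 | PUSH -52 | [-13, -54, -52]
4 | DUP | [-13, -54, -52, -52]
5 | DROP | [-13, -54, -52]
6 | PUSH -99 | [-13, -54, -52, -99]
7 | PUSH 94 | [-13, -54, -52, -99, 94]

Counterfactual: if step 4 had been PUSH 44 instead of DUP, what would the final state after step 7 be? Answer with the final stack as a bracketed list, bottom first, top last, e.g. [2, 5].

(re-executing from step 4 with the substitution; state before step 4: [-13, -54, -52])
4 | PUSH 44 | [-13, -54, -52, 44]
5 | DROP | [-13, -54, -52]
6 | PUSH -99 | [-13, -54, -52, -99]
7 | PUSH 94 | [-13, -54, -52, -99, 94]

[-13, -54, -52, -99, 94]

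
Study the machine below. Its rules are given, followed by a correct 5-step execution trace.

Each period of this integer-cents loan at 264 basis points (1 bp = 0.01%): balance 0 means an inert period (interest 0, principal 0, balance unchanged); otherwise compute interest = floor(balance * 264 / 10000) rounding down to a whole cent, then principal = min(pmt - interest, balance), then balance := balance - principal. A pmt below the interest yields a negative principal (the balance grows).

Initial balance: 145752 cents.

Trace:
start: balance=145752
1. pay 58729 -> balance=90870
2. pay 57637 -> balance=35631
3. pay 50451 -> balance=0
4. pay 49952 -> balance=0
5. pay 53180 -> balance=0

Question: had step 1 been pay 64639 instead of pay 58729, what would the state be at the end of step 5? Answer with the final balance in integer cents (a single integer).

0

(re-executing from step 1 with the substitution; state before step 1: balance=145752)
1. pay 64639 -> balance=84960
2. pay 57637 -> balance=29565
3. pay 50451 -> balance=0
4. pay 49952 -> balance=0
5. pay 53180 -> balance=0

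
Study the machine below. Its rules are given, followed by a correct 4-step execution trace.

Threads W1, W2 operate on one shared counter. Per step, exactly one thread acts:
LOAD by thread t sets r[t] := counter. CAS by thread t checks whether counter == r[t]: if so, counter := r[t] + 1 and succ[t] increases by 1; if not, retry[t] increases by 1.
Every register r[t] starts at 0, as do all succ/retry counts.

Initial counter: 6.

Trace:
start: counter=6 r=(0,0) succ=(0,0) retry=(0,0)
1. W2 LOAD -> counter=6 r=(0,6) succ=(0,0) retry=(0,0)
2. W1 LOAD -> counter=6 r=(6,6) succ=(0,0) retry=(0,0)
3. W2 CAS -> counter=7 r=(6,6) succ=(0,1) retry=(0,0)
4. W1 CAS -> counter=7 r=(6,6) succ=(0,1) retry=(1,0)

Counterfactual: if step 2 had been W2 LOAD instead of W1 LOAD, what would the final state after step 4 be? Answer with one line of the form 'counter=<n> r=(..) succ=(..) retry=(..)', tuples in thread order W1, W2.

counter=7 r=(0,6) succ=(0,1) retry=(1,0)

(re-executing from step 2 with the substitution; state before step 2: counter=6 r=(0,6) succ=(0,0) retry=(0,0))
2. W2 LOAD -> counter=6 r=(0,6) succ=(0,0) retry=(0,0)
3. W2 CAS -> counter=7 r=(0,6) succ=(0,1) retry=(0,0)
4. W1 CAS -> counter=7 r=(0,6) succ=(0,1) retry=(1,0)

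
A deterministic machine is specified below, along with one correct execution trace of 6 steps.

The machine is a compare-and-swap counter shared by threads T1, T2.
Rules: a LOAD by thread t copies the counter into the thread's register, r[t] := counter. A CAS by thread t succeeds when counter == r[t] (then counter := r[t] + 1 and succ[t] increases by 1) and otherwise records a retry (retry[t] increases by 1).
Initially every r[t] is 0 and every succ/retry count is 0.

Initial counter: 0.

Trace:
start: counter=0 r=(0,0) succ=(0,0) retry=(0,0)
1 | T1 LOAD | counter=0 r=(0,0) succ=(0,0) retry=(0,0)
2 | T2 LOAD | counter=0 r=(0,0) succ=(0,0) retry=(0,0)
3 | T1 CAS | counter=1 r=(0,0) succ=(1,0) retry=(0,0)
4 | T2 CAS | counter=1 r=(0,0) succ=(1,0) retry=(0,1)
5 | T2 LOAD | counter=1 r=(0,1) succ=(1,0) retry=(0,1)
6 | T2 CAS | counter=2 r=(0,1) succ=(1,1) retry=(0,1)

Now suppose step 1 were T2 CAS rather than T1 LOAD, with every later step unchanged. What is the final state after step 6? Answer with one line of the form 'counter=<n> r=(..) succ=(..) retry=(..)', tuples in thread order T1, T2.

counter=3 r=(0,2) succ=(0,3) retry=(1,0)

(re-executing from step 1 with the substitution; state before step 1: counter=0 r=(0,0) succ=(0,0) retry=(0,0))
1 | T2 CAS | counter=1 r=(0,0) succ=(0,1) retry=(0,0)
2 | T2 LOAD | counter=1 r=(0,1) succ=(0,1) retry=(0,0)
3 | T1 CAS | counter=1 r=(0,1) succ=(0,1) retry=(1,0)
4 | T2 CAS | counter=2 r=(0,1) succ=(0,2) retry=(1,0)
5 | T2 LOAD | counter=2 r=(0,2) succ=(0,2) retry=(1,0)
6 | T2 CAS | counter=3 r=(0,2) succ=(0,3) retry=(1,0)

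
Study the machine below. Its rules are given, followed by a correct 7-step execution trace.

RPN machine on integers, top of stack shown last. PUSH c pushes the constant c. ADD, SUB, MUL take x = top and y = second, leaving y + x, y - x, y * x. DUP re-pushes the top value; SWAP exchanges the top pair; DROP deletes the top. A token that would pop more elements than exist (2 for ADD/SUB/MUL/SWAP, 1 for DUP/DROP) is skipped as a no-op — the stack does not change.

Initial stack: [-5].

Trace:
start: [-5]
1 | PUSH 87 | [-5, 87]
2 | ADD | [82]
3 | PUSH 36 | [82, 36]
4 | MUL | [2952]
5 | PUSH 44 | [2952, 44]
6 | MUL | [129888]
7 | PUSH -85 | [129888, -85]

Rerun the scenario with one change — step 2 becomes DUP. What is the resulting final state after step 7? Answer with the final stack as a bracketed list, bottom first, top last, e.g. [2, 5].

(re-executing from step 2 with the substitution; state before step 2: [-5, 87])
2 | DUP | [-5, 87, 87]
3 | PUSH 36 | [-5, 87, 87, 36]
4 | MUL | [-5, 87, 3132]
5 | PUSH 44 | [-5, 87, 3132, 44]
6 | MUL | [-5, 87, 137808]
7 | PUSH -85 | [-5, 87, 137808, -85]

[-5, 87, 137808, -85]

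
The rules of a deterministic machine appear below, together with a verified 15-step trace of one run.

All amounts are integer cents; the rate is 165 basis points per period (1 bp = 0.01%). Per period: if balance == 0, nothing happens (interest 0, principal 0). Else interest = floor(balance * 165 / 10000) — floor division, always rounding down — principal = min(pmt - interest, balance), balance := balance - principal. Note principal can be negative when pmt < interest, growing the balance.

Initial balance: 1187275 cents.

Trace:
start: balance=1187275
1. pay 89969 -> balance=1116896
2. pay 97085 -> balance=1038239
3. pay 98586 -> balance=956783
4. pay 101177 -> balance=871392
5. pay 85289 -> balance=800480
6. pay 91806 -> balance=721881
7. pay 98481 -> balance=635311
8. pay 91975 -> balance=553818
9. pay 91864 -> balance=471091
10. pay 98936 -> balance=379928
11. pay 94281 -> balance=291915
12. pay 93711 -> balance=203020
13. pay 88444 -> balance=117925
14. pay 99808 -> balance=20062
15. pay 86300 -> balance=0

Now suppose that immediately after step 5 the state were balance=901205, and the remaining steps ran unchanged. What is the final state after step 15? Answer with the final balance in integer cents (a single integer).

state after step 5 := balance=901205
6. pay 91806 -> balance=824268
7. pay 98481 -> balance=739387
8. pay 91975 -> balance=659611
9. pay 91864 -> balance=578630
10. pay 98936 -> balance=489241
11. pay 94281 -> balance=403032
12. pay 93711 -> balance=315971
13. pay 88444 -> balance=232740
14. pay 99808 -> balance=136772
15. pay 86300 -> balance=52728

52728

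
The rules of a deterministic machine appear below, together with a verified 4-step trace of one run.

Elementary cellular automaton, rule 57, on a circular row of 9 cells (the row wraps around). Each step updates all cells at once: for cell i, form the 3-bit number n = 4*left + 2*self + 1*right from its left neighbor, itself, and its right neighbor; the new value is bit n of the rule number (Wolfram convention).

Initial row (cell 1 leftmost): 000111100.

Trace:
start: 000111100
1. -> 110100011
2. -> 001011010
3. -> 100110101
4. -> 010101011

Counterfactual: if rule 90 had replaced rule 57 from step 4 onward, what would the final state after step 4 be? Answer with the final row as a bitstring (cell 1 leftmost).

(re-executing step 4 under rule 90; state before step 4: 100110101)
4. -> 111110001

111110001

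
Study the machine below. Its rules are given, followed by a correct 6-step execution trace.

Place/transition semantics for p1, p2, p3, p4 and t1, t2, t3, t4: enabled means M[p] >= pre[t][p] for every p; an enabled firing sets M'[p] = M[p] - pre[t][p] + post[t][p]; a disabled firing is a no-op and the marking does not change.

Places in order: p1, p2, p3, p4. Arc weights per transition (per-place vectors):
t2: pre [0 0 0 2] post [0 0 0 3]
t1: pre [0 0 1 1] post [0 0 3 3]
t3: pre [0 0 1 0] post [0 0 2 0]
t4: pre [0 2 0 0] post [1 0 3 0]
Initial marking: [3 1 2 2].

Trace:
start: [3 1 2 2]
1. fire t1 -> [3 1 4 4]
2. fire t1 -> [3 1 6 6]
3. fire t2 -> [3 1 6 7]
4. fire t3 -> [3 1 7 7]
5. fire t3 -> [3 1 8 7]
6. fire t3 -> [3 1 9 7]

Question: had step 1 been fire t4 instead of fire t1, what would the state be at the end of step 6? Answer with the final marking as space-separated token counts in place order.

3 1 7 5

(re-executing from step 1 with the substitution; state before step 1: [3 1 2 2])
1. fire t4 -> [3 1 2 2]
2. fire t1 -> [3 1 4 4]
3. fire t2 -> [3 1 4 5]
4. fire t3 -> [3 1 5 5]
5. fire t3 -> [3 1 6 5]
6. fire t3 -> [3 1 7 5]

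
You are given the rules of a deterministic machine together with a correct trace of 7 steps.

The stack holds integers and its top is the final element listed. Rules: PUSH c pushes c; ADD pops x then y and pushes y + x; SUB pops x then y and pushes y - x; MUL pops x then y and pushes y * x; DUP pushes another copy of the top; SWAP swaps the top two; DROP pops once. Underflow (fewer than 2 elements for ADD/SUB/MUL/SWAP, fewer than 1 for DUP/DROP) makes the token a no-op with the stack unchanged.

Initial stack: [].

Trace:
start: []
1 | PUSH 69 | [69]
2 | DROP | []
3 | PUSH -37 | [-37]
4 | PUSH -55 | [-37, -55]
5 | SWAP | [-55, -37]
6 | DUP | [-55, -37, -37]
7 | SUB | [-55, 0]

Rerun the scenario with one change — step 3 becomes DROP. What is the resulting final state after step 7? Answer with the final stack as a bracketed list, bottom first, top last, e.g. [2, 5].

(re-executing from step 3 with the substitution; state before step 3: [])
3 | DROP | []
4 | PUSH -55 | [-55]
5 | SWAP | [-55]
6 | DUP | [-55, -55]
7 | SUB | [0]

[0]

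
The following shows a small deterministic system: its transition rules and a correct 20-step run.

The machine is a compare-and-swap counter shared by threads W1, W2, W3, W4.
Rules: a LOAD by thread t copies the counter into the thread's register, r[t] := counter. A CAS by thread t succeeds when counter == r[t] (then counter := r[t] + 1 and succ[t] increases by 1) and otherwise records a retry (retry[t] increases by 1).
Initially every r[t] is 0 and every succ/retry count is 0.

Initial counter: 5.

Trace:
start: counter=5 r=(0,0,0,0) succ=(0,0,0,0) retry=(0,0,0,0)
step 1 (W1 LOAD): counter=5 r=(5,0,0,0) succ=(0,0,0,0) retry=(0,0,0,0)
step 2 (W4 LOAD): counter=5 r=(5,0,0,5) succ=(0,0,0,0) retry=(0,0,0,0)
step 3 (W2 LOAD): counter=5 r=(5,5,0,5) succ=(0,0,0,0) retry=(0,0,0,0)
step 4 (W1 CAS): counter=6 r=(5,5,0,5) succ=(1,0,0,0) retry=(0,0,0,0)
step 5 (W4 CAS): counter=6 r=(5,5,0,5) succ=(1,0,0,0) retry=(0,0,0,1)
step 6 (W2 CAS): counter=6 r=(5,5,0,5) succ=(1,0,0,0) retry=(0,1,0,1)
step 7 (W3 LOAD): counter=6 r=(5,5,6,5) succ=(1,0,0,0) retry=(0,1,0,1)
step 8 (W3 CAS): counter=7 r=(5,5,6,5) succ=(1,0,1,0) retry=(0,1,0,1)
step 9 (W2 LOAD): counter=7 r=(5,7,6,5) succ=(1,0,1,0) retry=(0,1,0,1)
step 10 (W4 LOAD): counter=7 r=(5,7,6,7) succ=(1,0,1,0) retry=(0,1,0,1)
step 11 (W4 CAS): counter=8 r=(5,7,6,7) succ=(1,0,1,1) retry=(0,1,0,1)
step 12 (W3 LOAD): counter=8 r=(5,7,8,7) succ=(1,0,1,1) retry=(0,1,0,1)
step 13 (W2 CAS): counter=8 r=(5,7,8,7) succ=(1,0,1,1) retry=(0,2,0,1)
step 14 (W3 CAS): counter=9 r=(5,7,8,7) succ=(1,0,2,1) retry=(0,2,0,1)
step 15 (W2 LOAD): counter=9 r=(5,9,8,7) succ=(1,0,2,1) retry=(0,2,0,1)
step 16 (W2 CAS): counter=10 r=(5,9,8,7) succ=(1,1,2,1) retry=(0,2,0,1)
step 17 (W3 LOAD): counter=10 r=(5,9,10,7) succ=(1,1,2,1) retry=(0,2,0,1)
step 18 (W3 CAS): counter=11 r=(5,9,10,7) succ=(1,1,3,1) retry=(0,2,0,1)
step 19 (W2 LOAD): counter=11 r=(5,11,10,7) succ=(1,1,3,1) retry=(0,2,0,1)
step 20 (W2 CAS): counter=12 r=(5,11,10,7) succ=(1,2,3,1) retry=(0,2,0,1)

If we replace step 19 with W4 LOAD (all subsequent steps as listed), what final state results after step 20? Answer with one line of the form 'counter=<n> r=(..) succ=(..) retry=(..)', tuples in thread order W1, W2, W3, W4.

(re-executing from step 19 with the substitution; state before step 19: counter=11 r=(5,9,10,7) succ=(1,1,3,1) retry=(0,2,0,1))
step 19 (W4 LOAD): counter=11 r=(5,9,10,11) succ=(1,1,3,1) retry=(0,2,0,1)
step 20 (W2 CAS): counter=11 r=(5,9,10,11) succ=(1,1,3,1) retry=(0,3,0,1)

counter=11 r=(5,9,10,11) succ=(1,1,3,1) retry=(0,3,0,1)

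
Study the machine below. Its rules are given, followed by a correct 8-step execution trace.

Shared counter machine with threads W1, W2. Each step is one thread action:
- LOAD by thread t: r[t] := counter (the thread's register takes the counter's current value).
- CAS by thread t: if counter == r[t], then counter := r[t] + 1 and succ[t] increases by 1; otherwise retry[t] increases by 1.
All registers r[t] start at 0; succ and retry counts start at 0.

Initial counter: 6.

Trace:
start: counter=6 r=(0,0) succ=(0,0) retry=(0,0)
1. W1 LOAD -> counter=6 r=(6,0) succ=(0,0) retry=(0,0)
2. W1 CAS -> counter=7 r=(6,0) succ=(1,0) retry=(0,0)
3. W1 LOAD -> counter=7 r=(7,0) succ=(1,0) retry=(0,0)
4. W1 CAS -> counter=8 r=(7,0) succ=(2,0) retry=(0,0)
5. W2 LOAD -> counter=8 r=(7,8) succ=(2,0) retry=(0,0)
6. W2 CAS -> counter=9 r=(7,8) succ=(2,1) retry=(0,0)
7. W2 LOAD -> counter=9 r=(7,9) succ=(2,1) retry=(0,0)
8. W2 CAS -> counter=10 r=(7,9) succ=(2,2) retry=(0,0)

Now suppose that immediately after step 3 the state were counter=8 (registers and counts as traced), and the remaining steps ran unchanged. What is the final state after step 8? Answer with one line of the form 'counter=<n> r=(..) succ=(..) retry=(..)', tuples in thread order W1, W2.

state after step 3 := counter=8 r=(7,0) succ=(1,0) retry=(0,0)
4. W1 CAS -> counter=8 r=(7,0) succ=(1,0) retry=(1,0)
5. W2 LOAD -> counter=8 r=(7,8) succ=(1,0) retry=(1,0)
6. W2 CAS -> counter=9 r=(7,8) succ=(1,1) retry=(1,0)
7. W2 LOAD -> counter=9 r=(7,9) succ=(1,1) retry=(1,0)
8. W2 CAS -> counter=10 r=(7,9) succ=(1,2) retry=(1,0)

counter=10 r=(7,9) succ=(1,2) retry=(1,0)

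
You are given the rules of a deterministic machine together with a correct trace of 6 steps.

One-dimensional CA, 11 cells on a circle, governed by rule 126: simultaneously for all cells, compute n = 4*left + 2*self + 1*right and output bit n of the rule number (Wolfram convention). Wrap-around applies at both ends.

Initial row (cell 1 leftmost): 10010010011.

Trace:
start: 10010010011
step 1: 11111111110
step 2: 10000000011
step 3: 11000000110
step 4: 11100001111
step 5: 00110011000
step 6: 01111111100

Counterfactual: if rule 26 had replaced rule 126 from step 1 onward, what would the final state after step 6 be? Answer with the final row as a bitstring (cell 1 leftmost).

(re-executing steps 1..6 under rule 26; state before step 1: 10010010011)
step 1: 01101101110
step 2: 11001001001
step 3: 00110110111
step 4: 11100100100
step 5: 10011011011
step 6: 01110010010

01110010010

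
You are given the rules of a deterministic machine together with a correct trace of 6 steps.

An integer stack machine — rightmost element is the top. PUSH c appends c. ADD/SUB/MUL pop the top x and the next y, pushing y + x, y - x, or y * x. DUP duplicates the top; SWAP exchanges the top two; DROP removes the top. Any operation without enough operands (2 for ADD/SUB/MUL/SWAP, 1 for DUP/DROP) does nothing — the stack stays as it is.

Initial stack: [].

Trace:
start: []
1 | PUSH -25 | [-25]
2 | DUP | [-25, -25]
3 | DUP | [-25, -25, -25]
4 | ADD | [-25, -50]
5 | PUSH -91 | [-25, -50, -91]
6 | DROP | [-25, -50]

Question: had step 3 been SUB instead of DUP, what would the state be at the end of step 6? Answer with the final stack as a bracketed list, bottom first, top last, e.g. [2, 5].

[0]

(re-executing from step 3 with the substitution; state before step 3: [-25, -25])
3 | SUB | [0]
4 | ADD | [0]
5 | PUSH -91 | [0, -91]
6 | DROP | [0]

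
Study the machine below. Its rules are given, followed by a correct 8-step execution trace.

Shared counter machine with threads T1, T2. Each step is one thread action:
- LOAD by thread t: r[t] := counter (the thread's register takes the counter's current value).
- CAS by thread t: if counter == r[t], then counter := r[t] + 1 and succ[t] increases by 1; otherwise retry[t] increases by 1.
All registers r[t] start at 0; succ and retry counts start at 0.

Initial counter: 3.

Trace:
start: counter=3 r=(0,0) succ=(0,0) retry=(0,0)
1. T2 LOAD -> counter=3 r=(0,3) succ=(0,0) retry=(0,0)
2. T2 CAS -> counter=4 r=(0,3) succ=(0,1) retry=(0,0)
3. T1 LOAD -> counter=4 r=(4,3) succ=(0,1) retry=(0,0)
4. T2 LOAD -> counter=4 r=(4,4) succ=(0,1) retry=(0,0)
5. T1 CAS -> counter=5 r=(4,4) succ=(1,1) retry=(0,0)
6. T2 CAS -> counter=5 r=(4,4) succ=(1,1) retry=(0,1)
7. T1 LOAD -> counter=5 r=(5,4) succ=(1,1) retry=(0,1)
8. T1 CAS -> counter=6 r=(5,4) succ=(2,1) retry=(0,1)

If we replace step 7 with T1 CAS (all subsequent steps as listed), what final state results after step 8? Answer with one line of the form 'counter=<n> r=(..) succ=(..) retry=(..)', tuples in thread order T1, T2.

counter=5 r=(4,4) succ=(1,1) retry=(2,1)

(re-executing from step 7 with the substitution; state before step 7: counter=5 r=(4,4) succ=(1,1) retry=(0,1))
7. T1 CAS -> counter=5 r=(4,4) succ=(1,1) retry=(1,1)
8. T1 CAS -> counter=5 r=(4,4) succ=(1,1) retry=(2,1)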